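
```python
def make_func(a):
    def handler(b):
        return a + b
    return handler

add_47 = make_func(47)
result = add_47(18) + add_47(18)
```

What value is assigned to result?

Step 1: add_47 captures a = 47.
Step 2: add_47(18) = 47 + 18 = 65, called twice.
Step 3: result = 65 + 65 = 130

The answer is 130.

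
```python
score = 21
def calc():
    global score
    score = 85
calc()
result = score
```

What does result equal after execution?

Step 1: score = 21 globally.
Step 2: calc() declares global score and sets it to 85.
Step 3: After calc(), global score = 85. result = 85

The answer is 85.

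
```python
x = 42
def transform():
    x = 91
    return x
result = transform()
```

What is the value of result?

Step 1: Global x = 42.
Step 2: transform() creates local x = 91, shadowing the global.
Step 3: Returns local x = 91. result = 91

The answer is 91.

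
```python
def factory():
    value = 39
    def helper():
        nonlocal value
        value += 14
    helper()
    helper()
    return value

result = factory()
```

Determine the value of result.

Step 1: value starts at 39.
Step 2: helper() is called 2 times, each adding 14.
Step 3: value = 39 + 14 * 2 = 67

The answer is 67.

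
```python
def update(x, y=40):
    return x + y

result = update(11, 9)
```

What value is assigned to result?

Step 1: update(11, 9) overrides default y with 9.
Step 2: Returns 11 + 9 = 20.
Step 3: result = 20

The answer is 20.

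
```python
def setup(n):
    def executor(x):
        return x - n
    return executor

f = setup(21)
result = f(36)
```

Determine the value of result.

Step 1: setup(21) creates a closure capturing n = 21.
Step 2: f(36) computes 36 - 21 = 15.
Step 3: result = 15

The answer is 15.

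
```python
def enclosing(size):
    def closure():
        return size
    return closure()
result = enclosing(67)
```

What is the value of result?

Step 1: enclosing(67) binds parameter size = 67.
Step 2: closure() looks up size in enclosing scope and finds the parameter size = 67.
Step 3: result = 67

The answer is 67.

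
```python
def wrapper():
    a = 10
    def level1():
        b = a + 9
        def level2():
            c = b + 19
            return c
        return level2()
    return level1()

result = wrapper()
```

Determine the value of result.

Step 1: a = 10. b = a + 9 = 19.
Step 2: c = b + 19 = 19 + 19 = 38.
Step 3: result = 38

The answer is 38.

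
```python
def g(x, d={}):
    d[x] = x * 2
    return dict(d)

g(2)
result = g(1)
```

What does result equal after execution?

Step 1: Mutable default dict is shared across calls.
Step 2: First call adds 2: 4. Second call adds 1: 2.
Step 3: result = {2: 4, 1: 2}

The answer is {2: 4, 1: 2}.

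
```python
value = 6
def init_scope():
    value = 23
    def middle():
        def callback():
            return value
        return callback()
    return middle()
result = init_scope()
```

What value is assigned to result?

Step 1: init_scope() defines value = 23. middle() and callback() have no local value.
Step 2: callback() checks local (none), enclosing middle() (none), enclosing init_scope() and finds value = 23.
Step 3: result = 23

The answer is 23.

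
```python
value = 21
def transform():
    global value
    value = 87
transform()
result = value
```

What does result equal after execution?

Step 1: value = 21 globally.
Step 2: transform() declares global value and sets it to 87.
Step 3: After transform(), global value = 87. result = 87

The answer is 87.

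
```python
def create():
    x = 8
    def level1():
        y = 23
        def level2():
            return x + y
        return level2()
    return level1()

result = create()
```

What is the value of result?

Step 1: x = 8 in create. y = 23 in level1.
Step 2: level2() reads x = 8 and y = 23 from enclosing scopes.
Step 3: result = 8 + 23 = 31

The answer is 31.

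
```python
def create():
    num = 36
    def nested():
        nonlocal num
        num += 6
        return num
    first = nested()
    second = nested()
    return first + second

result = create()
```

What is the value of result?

Step 1: num starts at 36.
Step 2: First call: num = 36 + 6 = 42, returns 42.
Step 3: Second call: num = 42 + 6 = 48, returns 48.
Step 4: result = 42 + 48 = 90

The answer is 90.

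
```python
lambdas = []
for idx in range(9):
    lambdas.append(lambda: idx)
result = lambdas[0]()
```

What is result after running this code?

Step 1: The loop creates 9 lambdas, all referencing the same variable idx.
Step 2: After the loop, idx = 8 (final value).
Step 3: lambdas[0]() looks up idx at call time and finds 8. This is the late binding gotcha. result = 8

The answer is 8.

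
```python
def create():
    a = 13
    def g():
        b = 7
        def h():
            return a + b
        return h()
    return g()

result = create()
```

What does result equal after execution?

Step 1: create() defines a = 13. g() defines b = 7.
Step 2: h() accesses both from enclosing scopes: a = 13, b = 7.
Step 3: result = 13 + 7 = 20

The answer is 20.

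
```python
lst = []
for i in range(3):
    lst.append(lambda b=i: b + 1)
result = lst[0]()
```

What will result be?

Step 1: Default argument b=i captures i's value at definition time.
Step 2: lst[0] was defined when i = 0, so b defaults to 0.
Step 3: result = 0 + 1 = 1 (default arg fixes the late binding issue)

The answer is 1.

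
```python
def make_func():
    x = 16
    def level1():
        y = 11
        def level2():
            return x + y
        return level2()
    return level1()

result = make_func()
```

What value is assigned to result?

Step 1: x = 16 in make_func. y = 11 in level1.
Step 2: level2() reads x = 16 and y = 11 from enclosing scopes.
Step 3: result = 16 + 11 = 27

The answer is 27.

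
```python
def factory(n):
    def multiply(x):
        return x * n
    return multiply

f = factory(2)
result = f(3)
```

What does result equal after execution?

Step 1: factory(2) returns multiply closure with n = 2.
Step 2: f(3) computes 3 * 2 = 6.
Step 3: result = 6

The answer is 6.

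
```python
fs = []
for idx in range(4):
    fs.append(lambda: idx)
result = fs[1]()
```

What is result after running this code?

Step 1: The loop creates 4 lambdas, all referencing the same variable idx.
Step 2: After the loop, idx = 3 (final value).
Step 3: fs[1]() looks up idx at call time and finds 3. This is the late binding gotcha. result = 3

The answer is 3.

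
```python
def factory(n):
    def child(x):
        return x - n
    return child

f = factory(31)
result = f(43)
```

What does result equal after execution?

Step 1: factory(31) creates a closure capturing n = 31.
Step 2: f(43) computes 43 - 31 = 12.
Step 3: result = 12

The answer is 12.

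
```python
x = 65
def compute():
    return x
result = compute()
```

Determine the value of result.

Step 1: x = 65 is defined in the global scope.
Step 2: compute() looks up x. No local x exists, so Python checks the global scope via LEGB rule and finds x = 65.
Step 3: result = 65

The answer is 65.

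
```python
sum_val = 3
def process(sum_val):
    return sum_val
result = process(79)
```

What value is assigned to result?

Step 1: Global sum_val = 3.
Step 2: process(79) takes parameter sum_val = 79, which shadows the global.
Step 3: result = 79

The answer is 79.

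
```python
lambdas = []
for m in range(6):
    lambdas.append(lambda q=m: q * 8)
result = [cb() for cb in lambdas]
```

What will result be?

Step 1: Default arg q=m captures m at each iteration.
Step 2: lambdas[k] has q defaulting to k, returns k * 8.
Step 3: result = [0, 8, 16, 24, 32, 40]

The answer is [0, 8, 16, 24, 32, 40].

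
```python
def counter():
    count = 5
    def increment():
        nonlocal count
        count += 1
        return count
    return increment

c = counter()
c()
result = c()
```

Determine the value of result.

Step 1: counter() creates closure with count = 5.
Step 2: Each c() call increments count via nonlocal. After 2 calls: 5 + 2 = 7.
Step 3: result = 7

The answer is 7.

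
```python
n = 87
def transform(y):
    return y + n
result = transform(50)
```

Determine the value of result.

Step 1: n = 87 is defined globally.
Step 2: transform(50) uses parameter y = 50 and looks up n from global scope = 87.
Step 3: result = 50 + 87 = 137

The answer is 137.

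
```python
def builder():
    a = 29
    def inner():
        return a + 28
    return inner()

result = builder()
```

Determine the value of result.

Step 1: builder() defines a = 29.
Step 2: inner() reads a = 29 from enclosing scope, returns 29 + 28 = 57.
Step 3: result = 57

The answer is 57.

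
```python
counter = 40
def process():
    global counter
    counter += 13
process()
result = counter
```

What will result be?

Step 1: counter = 40 globally.
Step 2: process() modifies global counter: counter += 13 = 53.
Step 3: result = 53

The answer is 53.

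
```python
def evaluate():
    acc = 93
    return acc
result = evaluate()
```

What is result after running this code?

Step 1: evaluate() defines acc = 93 in its local scope.
Step 2: return acc finds the local variable acc = 93.
Step 3: result = 93

The answer is 93.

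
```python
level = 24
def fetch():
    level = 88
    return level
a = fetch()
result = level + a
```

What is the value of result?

Step 1: Global level = 24. fetch() returns local level = 88.
Step 2: a = 88. Global level still = 24.
Step 3: result = 24 + 88 = 112

The answer is 112.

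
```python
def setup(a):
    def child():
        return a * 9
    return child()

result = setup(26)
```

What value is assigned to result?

Step 1: setup(26) binds parameter a = 26.
Step 2: child() accesses a = 26 from enclosing scope.
Step 3: result = 26 * 9 = 234

The answer is 234.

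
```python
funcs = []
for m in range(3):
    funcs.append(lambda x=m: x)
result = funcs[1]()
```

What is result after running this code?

Step 1: Default argument x=m captures m's value at each iteration.
Step 2: funcs[1] captured x = 1 when m was 1.
Step 3: result = 1

The answer is 1.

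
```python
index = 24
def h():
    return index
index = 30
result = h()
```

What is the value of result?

Step 1: index is first set to 24, then reassigned to 30.
Step 2: h() is called after the reassignment, so it looks up the current global index = 30.
Step 3: result = 30

The answer is 30.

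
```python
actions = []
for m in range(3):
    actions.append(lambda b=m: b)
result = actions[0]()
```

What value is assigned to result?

Step 1: Default argument b=m captures m's value at each iteration.
Step 2: actions[0] captured b = 0 when m was 0.
Step 3: result = 0

The answer is 0.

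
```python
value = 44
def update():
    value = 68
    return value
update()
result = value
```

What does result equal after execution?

Step 1: value = 44 globally.
Step 2: update() creates a LOCAL value = 68 (no global keyword!).
Step 3: The global value is unchanged. result = 44

The answer is 44.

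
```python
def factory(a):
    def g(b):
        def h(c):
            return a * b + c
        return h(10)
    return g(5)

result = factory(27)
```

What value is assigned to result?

Step 1: a = 27, b = 5, c = 10.
Step 2: h() computes a * b + c = 27 * 5 + 10 = 145.
Step 3: result = 145

The answer is 145.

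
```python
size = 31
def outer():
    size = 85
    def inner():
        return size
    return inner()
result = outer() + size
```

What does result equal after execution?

Step 1: Global size = 31. outer() shadows with size = 85.
Step 2: inner() returns enclosing size = 85. outer() = 85.
Step 3: result = 85 + global size (31) = 116

The answer is 116.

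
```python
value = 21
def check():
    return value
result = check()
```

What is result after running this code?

Step 1: value = 21 is defined in the global scope.
Step 2: check() looks up value. No local value exists, so Python checks the global scope via LEGB rule and finds value = 21.
Step 3: result = 21

The answer is 21.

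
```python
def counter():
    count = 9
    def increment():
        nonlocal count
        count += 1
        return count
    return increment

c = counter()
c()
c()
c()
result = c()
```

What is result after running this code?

Step 1: counter() creates closure with count = 9.
Step 2: Each c() call increments count via nonlocal. After 4 calls: 9 + 4 = 13.
Step 3: result = 13

The answer is 13.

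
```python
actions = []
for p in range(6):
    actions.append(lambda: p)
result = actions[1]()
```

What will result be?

Step 1: The loop creates 6 lambdas, all referencing the same variable p.
Step 2: After the loop, p = 5 (final value).
Step 3: actions[1]() looks up p at call time and finds 5. This is the late binding gotcha. result = 5

The answer is 5.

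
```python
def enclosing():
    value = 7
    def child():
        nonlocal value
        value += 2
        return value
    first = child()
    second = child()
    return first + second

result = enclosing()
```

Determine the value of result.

Step 1: value starts at 7.
Step 2: First call: value = 7 + 2 = 9, returns 9.
Step 3: Second call: value = 9 + 2 = 11, returns 11.
Step 4: result = 9 + 11 = 20

The answer is 20.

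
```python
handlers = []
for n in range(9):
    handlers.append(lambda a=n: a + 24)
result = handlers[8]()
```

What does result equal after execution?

Step 1: Default argument a=n captures n's value at definition time.
Step 2: handlers[8] was defined when n = 8, so a defaults to 8.
Step 3: result = 8 + 24 = 32 (default arg fixes the late binding issue)

The answer is 32.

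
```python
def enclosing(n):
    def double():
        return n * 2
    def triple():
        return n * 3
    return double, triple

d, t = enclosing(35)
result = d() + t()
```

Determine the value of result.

Step 1: Both closures capture the same n = 35.
Step 2: d() = 35 * 2 = 70, t() = 35 * 3 = 105.
Step 3: result = 70 + 105 = 175

The answer is 175.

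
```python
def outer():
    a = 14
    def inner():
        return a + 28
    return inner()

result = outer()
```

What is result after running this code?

Step 1: outer() defines a = 14.
Step 2: inner() reads a = 14 from enclosing scope, returns 14 + 28 = 42.
Step 3: result = 42

The answer is 42.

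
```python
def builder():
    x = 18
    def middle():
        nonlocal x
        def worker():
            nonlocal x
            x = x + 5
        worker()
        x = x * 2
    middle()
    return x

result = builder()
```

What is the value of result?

Step 1: x = 18.
Step 2: worker() adds 5: x = 18 + 5 = 23.
Step 3: middle() doubles: x = 23 * 2 = 46.
Step 4: result = 46

The answer is 46.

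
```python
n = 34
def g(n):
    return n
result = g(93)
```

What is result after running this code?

Step 1: Global n = 34.
Step 2: g(93) takes parameter n = 93, which shadows the global.
Step 3: result = 93

The answer is 93.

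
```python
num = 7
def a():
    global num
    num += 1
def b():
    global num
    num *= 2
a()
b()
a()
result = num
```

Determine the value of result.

Step 1: num = 7.
Step 2: a(): num = 7 + 1 = 8.
Step 3: b(): num = 8 * 2 = 16.
Step 4: a(): num = 16 + 1 = 17

The answer is 17.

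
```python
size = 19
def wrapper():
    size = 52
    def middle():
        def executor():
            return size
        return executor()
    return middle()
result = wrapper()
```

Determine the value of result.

Step 1: wrapper() defines size = 52. middle() and executor() have no local size.
Step 2: executor() checks local (none), enclosing middle() (none), enclosing wrapper() and finds size = 52.
Step 3: result = 52

The answer is 52.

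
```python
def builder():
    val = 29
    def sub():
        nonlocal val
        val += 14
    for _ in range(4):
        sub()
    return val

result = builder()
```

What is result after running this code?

Step 1: val = 29.
Step 2: sub() is called 4 times in a loop, each adding 14 via nonlocal.
Step 3: val = 29 + 14 * 4 = 85

The answer is 85.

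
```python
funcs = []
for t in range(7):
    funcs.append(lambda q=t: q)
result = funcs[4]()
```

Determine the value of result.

Step 1: Default argument q=t captures t's value at each iteration.
Step 2: funcs[4] captured q = 4 when t was 4.
Step 3: result = 4

The answer is 4.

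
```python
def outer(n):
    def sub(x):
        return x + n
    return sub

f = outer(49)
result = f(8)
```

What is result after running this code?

Step 1: outer(49) creates a closure that captures n = 49.
Step 2: f(8) calls the closure with x = 8, returning 8 + 49 = 57.
Step 3: result = 57

The answer is 57.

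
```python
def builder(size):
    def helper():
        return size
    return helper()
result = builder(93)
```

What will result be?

Step 1: builder(93) binds parameter size = 93.
Step 2: helper() looks up size in enclosing scope and finds the parameter size = 93.
Step 3: result = 93

The answer is 93.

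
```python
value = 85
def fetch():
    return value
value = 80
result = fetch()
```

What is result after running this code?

Step 1: value is first set to 85, then reassigned to 80.
Step 2: fetch() is called after the reassignment, so it looks up the current global value = 80.
Step 3: result = 80

The answer is 80.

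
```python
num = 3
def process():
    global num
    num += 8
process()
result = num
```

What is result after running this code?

Step 1: num = 3 globally.
Step 2: process() modifies global num: num += 8 = 11.
Step 3: result = 11

The answer is 11.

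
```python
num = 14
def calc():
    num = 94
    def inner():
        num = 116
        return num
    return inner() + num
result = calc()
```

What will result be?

Step 1: calc() has local num = 94. inner() has local num = 116.
Step 2: inner() returns its local num = 116.
Step 3: calc() returns 116 + its own num (94) = 210

The answer is 210.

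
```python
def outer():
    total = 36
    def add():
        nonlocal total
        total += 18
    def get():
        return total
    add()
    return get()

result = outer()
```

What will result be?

Step 1: total = 36. add() modifies it via nonlocal, get() reads it.
Step 2: add() makes total = 36 + 18 = 54.
Step 3: get() returns 54. result = 54

The answer is 54.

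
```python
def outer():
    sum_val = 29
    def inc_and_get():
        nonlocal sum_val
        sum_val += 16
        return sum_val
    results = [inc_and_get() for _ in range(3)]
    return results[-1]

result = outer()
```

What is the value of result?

Step 1: sum_val = 29.
Step 2: Three calls to inc_and_get(), each adding 16.
Step 3: Last value = 29 + 16 * 3 = 77

The answer is 77.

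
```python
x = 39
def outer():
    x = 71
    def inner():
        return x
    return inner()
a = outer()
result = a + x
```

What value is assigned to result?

Step 1: outer() has local x = 71. inner() reads from enclosing.
Step 2: outer() returns 71. Global x = 39 unchanged.
Step 3: result = 71 + 39 = 110

The answer is 110.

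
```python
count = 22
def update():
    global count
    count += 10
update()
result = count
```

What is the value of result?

Step 1: count = 22 globally.
Step 2: update() modifies global count: count += 10 = 32.
Step 3: result = 32

The answer is 32.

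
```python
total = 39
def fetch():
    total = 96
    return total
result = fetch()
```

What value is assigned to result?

Step 1: Global total = 39.
Step 2: fetch() creates local total = 96, shadowing the global.
Step 3: Returns local total = 96. result = 96

The answer is 96.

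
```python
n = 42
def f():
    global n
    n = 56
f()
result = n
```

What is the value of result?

Step 1: n = 42 globally.
Step 2: f() declares global n and sets it to 56.
Step 3: After f(), global n = 56. result = 56

The answer is 56.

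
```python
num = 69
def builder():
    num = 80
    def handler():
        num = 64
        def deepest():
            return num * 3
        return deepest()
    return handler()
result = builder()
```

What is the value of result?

Step 1: deepest() looks up num through LEGB: not local, finds num = 64 in enclosing handler().
Step 2: Returns 64 * 3 = 192.
Step 3: result = 192

The answer is 192.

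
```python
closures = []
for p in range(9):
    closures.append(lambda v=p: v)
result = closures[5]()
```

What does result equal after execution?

Step 1: Default argument v=p captures p's value at each iteration.
Step 2: closures[5] captured v = 5 when p was 5.
Step 3: result = 5

The answer is 5.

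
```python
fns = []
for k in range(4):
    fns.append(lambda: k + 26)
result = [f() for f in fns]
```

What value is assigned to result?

Step 1: All lambdas capture k by reference. After the loop, k = 3.
Step 2: Each call returns 3 + 26 = 29.
Step 3: result = [29, 29, 29, 29]

The answer is [29, 29, 29, 29].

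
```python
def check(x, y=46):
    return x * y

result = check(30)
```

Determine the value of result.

Step 1: check(30) uses default y = 46.
Step 2: Returns 30 * 46 = 1380.
Step 3: result = 1380

The answer is 1380.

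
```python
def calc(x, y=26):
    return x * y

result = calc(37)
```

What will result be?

Step 1: calc(37) uses default y = 26.
Step 2: Returns 37 * 26 = 962.
Step 3: result = 962

The answer is 962.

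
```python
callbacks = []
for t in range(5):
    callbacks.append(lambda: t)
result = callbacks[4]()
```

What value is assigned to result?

Step 1: The loop creates 5 lambdas, all referencing the same variable t.
Step 2: After the loop, t = 4 (final value).
Step 3: callbacks[4]() looks up t at call time and finds 4. This is the late binding gotcha. result = 4

The answer is 4.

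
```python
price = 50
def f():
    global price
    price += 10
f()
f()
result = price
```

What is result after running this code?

Step 1: price = 50.
Step 2: First f(): price = 50 + 10 = 60.
Step 3: Second f(): price = 60 + 10 = 70. result = 70

The answer is 70.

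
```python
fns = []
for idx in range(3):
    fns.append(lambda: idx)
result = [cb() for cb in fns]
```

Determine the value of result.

Step 1: All 3 lambdas share the same variable idx.
Step 2: After the loop, idx = 2.
Step 3: Each call returns 2. result = [2, 2, 2]

The answer is [2, 2, 2].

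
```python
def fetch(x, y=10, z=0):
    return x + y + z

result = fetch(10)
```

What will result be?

Step 1: fetch(10) uses defaults y = 10, z = 0.
Step 2: Returns 10 + 10 + 0 = 20.
Step 3: result = 20

The answer is 20.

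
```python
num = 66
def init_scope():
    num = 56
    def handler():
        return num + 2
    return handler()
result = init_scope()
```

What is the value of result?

Step 1: init_scope() shadows global num with num = 56.
Step 2: handler() finds num = 56 in enclosing scope, computes 56 + 2 = 58.
Step 3: result = 58

The answer is 58.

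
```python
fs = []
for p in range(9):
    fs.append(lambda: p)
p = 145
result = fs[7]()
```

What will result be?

Step 1: Lambdas capture the variable p by reference, not by value.
Step 2: After the loop, p is reassigned to 145.
Step 3: fs[7]() looks up the current p = 145. result = 145

The answer is 145.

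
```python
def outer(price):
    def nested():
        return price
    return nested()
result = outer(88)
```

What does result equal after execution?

Step 1: outer(88) binds parameter price = 88.
Step 2: nested() looks up price in enclosing scope and finds the parameter price = 88.
Step 3: result = 88

The answer is 88.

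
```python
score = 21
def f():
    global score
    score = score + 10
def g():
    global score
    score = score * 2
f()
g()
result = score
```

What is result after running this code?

Step 1: score = 21.
Step 2: f() adds 10: score = 21 + 10 = 31.
Step 3: g() doubles: score = 31 * 2 = 62.
Step 4: result = 62

The answer is 62.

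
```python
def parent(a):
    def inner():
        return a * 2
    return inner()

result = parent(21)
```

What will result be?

Step 1: parent(21) binds parameter a = 21.
Step 2: inner() accesses a = 21 from enclosing scope.
Step 3: result = 21 * 2 = 42

The answer is 42.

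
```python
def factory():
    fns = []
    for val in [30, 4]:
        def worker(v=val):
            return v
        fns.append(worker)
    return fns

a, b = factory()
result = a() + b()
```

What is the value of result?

Step 1: Default argument v=val captures val at each iteration.
Step 2: a() returns 30 (captured at first iteration), b() returns 4 (captured at second).
Step 3: result = 30 + 4 = 34

The answer is 34.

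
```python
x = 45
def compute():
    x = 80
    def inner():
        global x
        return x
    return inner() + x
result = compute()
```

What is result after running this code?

Step 1: Global x = 45. compute() shadows with local x = 80.
Step 2: inner() uses global keyword, so inner() returns global x = 45.
Step 3: compute() returns 45 + 80 = 125

The answer is 125.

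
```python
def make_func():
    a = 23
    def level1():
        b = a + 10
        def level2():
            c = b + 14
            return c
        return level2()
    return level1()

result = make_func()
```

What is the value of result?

Step 1: a = 23. b = a + 10 = 33.
Step 2: c = b + 14 = 33 + 14 = 47.
Step 3: result = 47

The answer is 47.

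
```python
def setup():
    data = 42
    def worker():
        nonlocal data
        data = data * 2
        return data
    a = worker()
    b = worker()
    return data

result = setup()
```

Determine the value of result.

Step 1: data starts at 42.
Step 2: First worker(): data = 42 * 2 = 84.
Step 3: Second worker(): data = 84 * 2 = 168.
Step 4: result = 168

The answer is 168.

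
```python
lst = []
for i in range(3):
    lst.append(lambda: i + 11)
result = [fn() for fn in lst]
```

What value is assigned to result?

Step 1: All lambdas capture i by reference. After the loop, i = 2.
Step 2: Each call returns 2 + 11 = 13.
Step 3: result = [13, 13, 13]

The answer is [13, 13, 13].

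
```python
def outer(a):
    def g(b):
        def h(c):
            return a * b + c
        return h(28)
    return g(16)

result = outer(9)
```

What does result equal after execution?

Step 1: a = 9, b = 16, c = 28.
Step 2: h() computes a * b + c = 9 * 16 + 28 = 172.
Step 3: result = 172

The answer is 172.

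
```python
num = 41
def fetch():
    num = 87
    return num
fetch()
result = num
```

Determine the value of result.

Step 1: Global num = 41.
Step 2: fetch() creates local num = 87 (shadow, not modification).
Step 3: After fetch() returns, global num is unchanged. result = 41

The answer is 41.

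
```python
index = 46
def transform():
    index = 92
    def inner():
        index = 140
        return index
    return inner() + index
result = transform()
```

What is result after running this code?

Step 1: transform() has local index = 92. inner() has local index = 140.
Step 2: inner() returns its local index = 140.
Step 3: transform() returns 140 + its own index (92) = 232

The answer is 232.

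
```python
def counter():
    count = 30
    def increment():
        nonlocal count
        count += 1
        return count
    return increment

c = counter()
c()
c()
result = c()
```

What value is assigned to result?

Step 1: counter() creates closure with count = 30.
Step 2: Each c() call increments count via nonlocal. After 3 calls: 30 + 3 = 33.
Step 3: result = 33

The answer is 33.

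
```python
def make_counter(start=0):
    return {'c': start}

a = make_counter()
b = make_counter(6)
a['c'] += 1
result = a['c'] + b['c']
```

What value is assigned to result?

Step 1: make_counter() returns a new dict each call (immutable default 0).
Step 2: a = {'c': 0}, b = {'c': 6}.
Step 3: a['c'] += 1 = 1. result = 1 + 6 = 7

The answer is 7.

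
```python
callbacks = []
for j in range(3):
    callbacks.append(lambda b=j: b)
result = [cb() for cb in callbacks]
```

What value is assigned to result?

Step 1: Default arg b=j captures j at each iteration.
Step 2: Each lambda has its own default: 0, 1, ..., 2.
Step 3: result = [0, 1, 2]

The answer is [0, 1, 2].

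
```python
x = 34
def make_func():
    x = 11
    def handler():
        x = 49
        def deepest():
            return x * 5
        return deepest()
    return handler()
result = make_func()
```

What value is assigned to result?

Step 1: deepest() looks up x through LEGB: not local, finds x = 49 in enclosing handler().
Step 2: Returns 49 * 5 = 245.
Step 3: result = 245

The answer is 245.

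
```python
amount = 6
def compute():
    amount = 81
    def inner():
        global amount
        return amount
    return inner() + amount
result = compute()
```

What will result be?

Step 1: Global amount = 6. compute() shadows with local amount = 81.
Step 2: inner() uses global keyword, so inner() returns global amount = 6.
Step 3: compute() returns 6 + 81 = 87

The answer is 87.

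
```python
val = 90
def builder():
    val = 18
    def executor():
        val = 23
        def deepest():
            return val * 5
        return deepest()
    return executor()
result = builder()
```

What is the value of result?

Step 1: deepest() looks up val through LEGB: not local, finds val = 23 in enclosing executor().
Step 2: Returns 23 * 5 = 115.
Step 3: result = 115

The answer is 115.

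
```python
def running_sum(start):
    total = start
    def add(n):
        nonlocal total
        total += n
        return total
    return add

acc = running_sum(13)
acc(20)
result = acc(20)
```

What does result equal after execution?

Step 1: running_sum(13) creates closure with total = 13.
Step 2: First acc(20): total = 13 + 20 = 33.
Step 3: Second acc(20): total = 33 + 20 = 53. result = 53

The answer is 53.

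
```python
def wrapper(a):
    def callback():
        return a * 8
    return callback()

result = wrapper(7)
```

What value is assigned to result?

Step 1: wrapper(7) binds parameter a = 7.
Step 2: callback() accesses a = 7 from enclosing scope.
Step 3: result = 7 * 8 = 56

The answer is 56.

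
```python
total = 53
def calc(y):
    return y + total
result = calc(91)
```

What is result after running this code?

Step 1: total = 53 is defined globally.
Step 2: calc(91) uses parameter y = 91 and looks up total from global scope = 53.
Step 3: result = 91 + 53 = 144

The answer is 144.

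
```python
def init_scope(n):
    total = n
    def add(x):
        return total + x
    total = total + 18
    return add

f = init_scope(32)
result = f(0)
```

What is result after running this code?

Step 1: init_scope(32) sets total = 32, then total = 32 + 18 = 50.
Step 2: Closures capture by reference, so add sees total = 50.
Step 3: f(0) returns 50 + 0 = 50

The answer is 50.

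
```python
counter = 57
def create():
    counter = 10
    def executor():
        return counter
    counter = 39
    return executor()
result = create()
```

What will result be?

Step 1: create() sets counter = 10, then later counter = 39.
Step 2: executor() is called after counter is reassigned to 39. Closures capture variables by reference, not by value.
Step 3: result = 39

The answer is 39.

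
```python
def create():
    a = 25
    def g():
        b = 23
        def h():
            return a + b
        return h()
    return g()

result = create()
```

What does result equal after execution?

Step 1: create() defines a = 25. g() defines b = 23.
Step 2: h() accesses both from enclosing scopes: a = 25, b = 23.
Step 3: result = 25 + 23 = 48

The answer is 48.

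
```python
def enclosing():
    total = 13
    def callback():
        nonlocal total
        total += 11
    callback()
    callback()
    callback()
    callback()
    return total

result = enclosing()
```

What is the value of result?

Step 1: total starts at 13.
Step 2: callback() is called 4 times, each adding 11.
Step 3: total = 13 + 11 * 4 = 57

The answer is 57.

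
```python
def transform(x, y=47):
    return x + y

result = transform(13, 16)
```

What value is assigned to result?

Step 1: transform(13, 16) overrides default y with 16.
Step 2: Returns 13 + 16 = 29.
Step 3: result = 29

The answer is 29.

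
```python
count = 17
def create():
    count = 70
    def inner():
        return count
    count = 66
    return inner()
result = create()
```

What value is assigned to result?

Step 1: create() sets count = 70, then later count = 66.
Step 2: inner() is called after count is reassigned to 66. Closures capture variables by reference, not by value.
Step 3: result = 66

The answer is 66.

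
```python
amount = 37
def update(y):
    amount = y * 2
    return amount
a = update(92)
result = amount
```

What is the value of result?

Step 1: Global amount = 37.
Step 2: update(92) creates local amount = 92 * 2 = 184.
Step 3: Global amount unchanged because no global keyword. result = 37

The answer is 37.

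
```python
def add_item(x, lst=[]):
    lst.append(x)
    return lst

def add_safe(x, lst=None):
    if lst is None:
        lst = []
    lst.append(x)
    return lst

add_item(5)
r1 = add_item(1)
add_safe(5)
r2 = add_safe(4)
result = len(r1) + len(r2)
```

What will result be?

Step 1: add_item shares mutable default: after 2 calls, lst = [5, 1], len = 2.
Step 2: add_safe creates fresh list each time: r2 = [4], len = 1.
Step 3: result = 2 + 1 = 3

The answer is 3.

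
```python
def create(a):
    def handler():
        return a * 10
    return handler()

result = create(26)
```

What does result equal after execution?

Step 1: create(26) binds parameter a = 26.
Step 2: handler() accesses a = 26 from enclosing scope.
Step 3: result = 26 * 10 = 260

The answer is 260.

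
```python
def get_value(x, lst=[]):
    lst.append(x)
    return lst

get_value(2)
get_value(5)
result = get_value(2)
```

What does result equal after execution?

Step 1: Mutable default argument gotcha! The list [] is created once.
Step 2: Each call appends to the SAME list: [2], [2, 5], [2, 5, 2].
Step 3: result = [2, 5, 2]

The answer is [2, 5, 2].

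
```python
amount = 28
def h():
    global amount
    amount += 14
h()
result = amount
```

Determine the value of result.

Step 1: amount = 28 globally.
Step 2: h() modifies global amount: amount += 14 = 42.
Step 3: result = 42

The answer is 42.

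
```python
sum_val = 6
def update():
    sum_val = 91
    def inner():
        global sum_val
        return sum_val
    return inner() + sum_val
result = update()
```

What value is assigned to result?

Step 1: Global sum_val = 6. update() shadows with local sum_val = 91.
Step 2: inner() uses global keyword, so inner() returns global sum_val = 6.
Step 3: update() returns 6 + 91 = 97

The answer is 97.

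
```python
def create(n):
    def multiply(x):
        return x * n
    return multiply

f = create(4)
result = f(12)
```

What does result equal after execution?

Step 1: create(4) returns multiply closure with n = 4.
Step 2: f(12) computes 12 * 4 = 48.
Step 3: result = 48

The answer is 48.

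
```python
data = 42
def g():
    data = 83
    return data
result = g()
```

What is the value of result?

Step 1: Global data = 42.
Step 2: g() creates local data = 83, shadowing the global.
Step 3: Returns local data = 83. result = 83

The answer is 83.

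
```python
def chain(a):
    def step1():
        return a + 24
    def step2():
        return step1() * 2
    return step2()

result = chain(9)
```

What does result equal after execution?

Step 1: chain(9) captures a = 9.
Step 2: step2() calls step1() which returns 9 + 24 = 33.
Step 3: step2() returns 33 * 2 = 66

The answer is 66.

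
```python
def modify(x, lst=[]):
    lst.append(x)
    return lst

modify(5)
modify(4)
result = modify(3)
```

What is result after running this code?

Step 1: Mutable default argument gotcha! The list [] is created once.
Step 2: Each call appends to the SAME list: [5], [5, 4], [5, 4, 3].
Step 3: result = [5, 4, 3]

The answer is [5, 4, 3].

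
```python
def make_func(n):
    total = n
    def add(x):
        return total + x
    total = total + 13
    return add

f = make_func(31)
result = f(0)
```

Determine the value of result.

Step 1: make_func(31) sets total = 31, then total = 31 + 13 = 44.
Step 2: Closures capture by reference, so add sees total = 44.
Step 3: f(0) returns 44 + 0 = 44

The answer is 44.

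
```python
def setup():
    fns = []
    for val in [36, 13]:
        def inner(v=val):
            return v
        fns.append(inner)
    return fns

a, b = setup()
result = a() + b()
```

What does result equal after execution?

Step 1: Default argument v=val captures val at each iteration.
Step 2: a() returns 36 (captured at first iteration), b() returns 13 (captured at second).
Step 3: result = 36 + 13 = 49

The answer is 49.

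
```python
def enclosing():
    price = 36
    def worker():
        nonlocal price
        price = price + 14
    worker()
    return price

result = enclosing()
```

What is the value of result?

Step 1: enclosing() sets price = 36.
Step 2: worker() uses nonlocal to modify price in enclosing's scope: price = 36 + 14 = 50.
Step 3: enclosing() returns the modified price = 50

The answer is 50.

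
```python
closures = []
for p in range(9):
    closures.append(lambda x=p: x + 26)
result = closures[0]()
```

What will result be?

Step 1: Default argument x=p captures p's value at definition time.
Step 2: closures[0] was defined when p = 0, so x defaults to 0.
Step 3: result = 0 + 26 = 26 (default arg fixes the late binding issue)

The answer is 26.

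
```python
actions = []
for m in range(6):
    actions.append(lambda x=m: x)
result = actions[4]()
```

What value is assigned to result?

Step 1: Default argument x=m captures m's value at each iteration.
Step 2: actions[4] captured x = 4 when m was 4.
Step 3: result = 4

The answer is 4.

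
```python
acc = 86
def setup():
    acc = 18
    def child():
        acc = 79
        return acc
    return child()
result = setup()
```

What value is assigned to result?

Step 1: Three scopes define acc: global (86), setup (18), child (79).
Step 2: child() has its own local acc = 79, which shadows both enclosing and global.
Step 3: result = 79 (local wins in LEGB)

The answer is 79.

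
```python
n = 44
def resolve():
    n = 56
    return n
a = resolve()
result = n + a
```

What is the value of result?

Step 1: Global n = 44. resolve() returns local n = 56.
Step 2: a = 56. Global n still = 44.
Step 3: result = 44 + 56 = 100

The answer is 100.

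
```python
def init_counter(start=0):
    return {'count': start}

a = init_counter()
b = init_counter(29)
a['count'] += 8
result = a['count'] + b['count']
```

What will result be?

Step 1: init_counter() returns a new dict each call (immutable default 0).
Step 2: a = {'count': 0}, b = {'count': 29}.
Step 3: a['count'] += 8 = 8. result = 8 + 29 = 37

The answer is 37.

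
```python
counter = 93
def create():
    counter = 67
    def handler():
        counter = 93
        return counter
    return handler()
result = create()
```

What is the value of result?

Step 1: Three scopes define counter: global (93), create (67), handler (93).
Step 2: handler() has its own local counter = 93, which shadows both enclosing and global.
Step 3: result = 93 (local wins in LEGB)

The answer is 93.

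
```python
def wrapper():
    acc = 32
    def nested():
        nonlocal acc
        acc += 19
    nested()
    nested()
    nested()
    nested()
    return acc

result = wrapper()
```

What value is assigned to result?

Step 1: acc starts at 32.
Step 2: nested() is called 4 times, each adding 19.
Step 3: acc = 32 + 19 * 4 = 108

The answer is 108.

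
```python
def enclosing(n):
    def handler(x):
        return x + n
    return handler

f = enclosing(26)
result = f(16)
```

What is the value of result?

Step 1: enclosing(26) creates a closure that captures n = 26.
Step 2: f(16) calls the closure with x = 16, returning 16 + 26 = 42.
Step 3: result = 42

The answer is 42.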